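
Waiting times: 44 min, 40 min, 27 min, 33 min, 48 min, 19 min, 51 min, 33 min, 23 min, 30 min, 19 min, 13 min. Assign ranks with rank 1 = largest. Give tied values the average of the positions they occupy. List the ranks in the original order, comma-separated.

3, 4, 8, 5.5, 2, 10.5, 1, 5.5, 9, 7, 10.5, 12

Sorted (descending): 51, 48, 44, 40, 33, 33, 30, 27, 23, 19, 19, 13
The 2 values of 33 occupy positions 5–6 → average rank (5+6)/2 = 5.5.
The 2 values of 19 occupy positions 10–11 → average rank (10+11)/2 = 10.5.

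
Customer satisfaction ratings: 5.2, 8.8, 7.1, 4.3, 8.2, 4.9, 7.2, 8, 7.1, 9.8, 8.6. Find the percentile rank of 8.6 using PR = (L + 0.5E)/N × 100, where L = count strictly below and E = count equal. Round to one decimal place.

77.3

N = 11.
Strictly below 8.6: 8. Equal to 8.6: 1.
PR = (8 + 0.5·1)/11 × 100 = 77.3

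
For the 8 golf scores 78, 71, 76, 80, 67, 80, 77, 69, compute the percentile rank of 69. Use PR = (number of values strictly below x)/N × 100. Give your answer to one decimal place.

12.5

N = 8.
Strictly below 69: 1. Equal to 69: 1.
PR = 1/8 × 100 = 12.5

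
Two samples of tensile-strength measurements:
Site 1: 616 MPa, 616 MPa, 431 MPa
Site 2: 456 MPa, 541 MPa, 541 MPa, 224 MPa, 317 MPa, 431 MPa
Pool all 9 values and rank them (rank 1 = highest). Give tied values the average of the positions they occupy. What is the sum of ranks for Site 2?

35.5

Sorted (descending): 616, 616, 541, 541, 456, 431, 431, 317, 224
The 2 values of 616 occupy positions 1–2 → average rank (1+2)/2 = 1.5.
The 2 values of 541 occupy positions 3–4 → average rank (3+4)/2 = 3.5.
The 2 values of 431 occupy positions 6–7 → average rank (6+7)/2 = 6.5.
Site 2 values → pooled ranks: 456→5, 541→3.5, 541→3.5, 224→9, 317→8, 431→6.5
Rank sum = 5 + 3.5 + 3.5 + 9 + 8 + 6.5 = 35.5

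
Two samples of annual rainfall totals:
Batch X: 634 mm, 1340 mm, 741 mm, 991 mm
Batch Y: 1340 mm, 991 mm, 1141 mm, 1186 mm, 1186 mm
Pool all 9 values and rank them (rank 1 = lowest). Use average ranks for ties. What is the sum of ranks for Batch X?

15

Sorted (ascending): 634, 741, 991, 991, 1141, 1186, 1186, 1340, 1340
The 2 values of 991 occupy positions 3–4 → average rank (3+4)/2 = 3.5.
The 2 values of 1186 occupy positions 6–7 → average rank (6+7)/2 = 6.5.
The 2 values of 1340 occupy positions 8–9 → average rank (8+9)/2 = 8.5.
Batch X values → pooled ranks: 634→1, 1340→8.5, 741→2, 991→3.5
Rank sum = 1 + 8.5 + 2 + 3.5 = 15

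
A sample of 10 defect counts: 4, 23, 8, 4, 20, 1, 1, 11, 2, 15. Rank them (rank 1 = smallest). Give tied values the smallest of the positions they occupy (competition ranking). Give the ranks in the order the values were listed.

4, 10, 6, 4, 9, 1, 1, 7, 3, 8

Sorted (ascending): 1, 1, 2, 4, 4, 8, 11, 15, 20, 23
The 2 values of 1 occupy positions 1–2 → each gets rank 1.
The 2 values of 4 occupy positions 4–5 → each gets rank 4.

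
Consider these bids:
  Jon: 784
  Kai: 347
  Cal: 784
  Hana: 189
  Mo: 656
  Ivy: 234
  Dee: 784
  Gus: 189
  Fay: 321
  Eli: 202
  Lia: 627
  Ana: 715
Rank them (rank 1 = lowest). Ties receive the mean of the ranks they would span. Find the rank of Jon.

Sorted (ascending): 189, 189, 202, 234, 321, 347, 627, 656, 715, 784, 784, 784
The 2 values of 189 occupy positions 1–2 → average rank (1+2)/2 = 1.5.
The 3 values of 784 occupy positions 10–12 → average rank 11.
Jon has value 784 → rank 11.

11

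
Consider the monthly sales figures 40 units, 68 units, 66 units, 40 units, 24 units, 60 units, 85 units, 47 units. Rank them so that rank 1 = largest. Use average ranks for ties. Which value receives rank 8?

24

Sorted (descending): 85, 68, 66, 60, 47, 40, 40, 24
The 2 values of 40 occupy positions 6–7 → average rank (6+7)/2 = 6.5.
Rank 8 → value 24.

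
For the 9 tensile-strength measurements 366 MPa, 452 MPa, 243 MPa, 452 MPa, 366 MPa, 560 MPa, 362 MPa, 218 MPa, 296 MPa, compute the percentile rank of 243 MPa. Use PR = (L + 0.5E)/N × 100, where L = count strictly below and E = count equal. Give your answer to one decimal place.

16.7

N = 9.
Strictly below 243: 1. Equal to 243: 1.
PR = (1 + 0.5·1)/9 × 100 = 16.7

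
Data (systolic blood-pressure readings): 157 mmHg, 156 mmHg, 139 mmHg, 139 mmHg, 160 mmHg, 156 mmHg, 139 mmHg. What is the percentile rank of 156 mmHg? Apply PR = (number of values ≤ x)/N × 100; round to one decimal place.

71.4

N = 7.
Strictly below 156: 3. Equal to 156: 2.
PR = 5/7 × 100 = 71.4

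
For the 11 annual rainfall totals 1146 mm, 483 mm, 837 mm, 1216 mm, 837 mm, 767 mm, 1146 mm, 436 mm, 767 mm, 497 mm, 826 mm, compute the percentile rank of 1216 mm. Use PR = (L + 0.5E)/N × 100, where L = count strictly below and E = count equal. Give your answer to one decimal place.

95.5

N = 11.
Strictly below 1216: 10. Equal to 1216: 1.
PR = (10 + 0.5·1)/11 × 100 = 95.5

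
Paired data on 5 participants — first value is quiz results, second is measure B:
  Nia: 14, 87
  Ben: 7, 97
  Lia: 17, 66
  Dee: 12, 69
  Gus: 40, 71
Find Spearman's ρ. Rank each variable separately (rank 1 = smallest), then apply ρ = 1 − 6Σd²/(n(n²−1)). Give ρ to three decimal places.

-0.500

Ranks of variable 1: 3, 1, 4, 2, 5
Ranks of variable 2: 4, 5, 1, 2, 3
d = r₁ − r₂: -1, -4, 3, 0, 2
d²: 1, 16, 9, 0, 4; Σd² = 30
ρ = 1 − 6·30/(5·24) = 1 − 180/120 = -0.500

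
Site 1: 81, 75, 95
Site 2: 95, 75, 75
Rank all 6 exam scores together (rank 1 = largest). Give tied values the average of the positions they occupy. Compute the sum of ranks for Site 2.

Sorted (descending): 95, 95, 81, 75, 75, 75
The 2 values of 95 occupy positions 1–2 → average rank (1+2)/2 = 1.5.
The 3 values of 75 occupy positions 4–6 → average rank 5.
Site 2 values → pooled ranks: 95→1.5, 75→5, 75→5
Rank sum = 1.5 + 5 + 5 = 11.5

11.5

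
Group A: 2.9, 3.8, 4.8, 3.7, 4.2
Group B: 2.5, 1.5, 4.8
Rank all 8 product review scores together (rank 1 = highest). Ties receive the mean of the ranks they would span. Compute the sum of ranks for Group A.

19.5

Sorted (descending): 4.8, 4.8, 4.2, 3.8, 3.7, 2.9, 2.5, 1.5
The 2 values of 4.8 occupy positions 1–2 → average rank (1+2)/2 = 1.5.
Group A values → pooled ranks: 2.9→6, 3.8→4, 4.8→1.5, 3.7→5, 4.2→3
Rank sum = 6 + 4 + 1.5 + 5 + 3 = 19.5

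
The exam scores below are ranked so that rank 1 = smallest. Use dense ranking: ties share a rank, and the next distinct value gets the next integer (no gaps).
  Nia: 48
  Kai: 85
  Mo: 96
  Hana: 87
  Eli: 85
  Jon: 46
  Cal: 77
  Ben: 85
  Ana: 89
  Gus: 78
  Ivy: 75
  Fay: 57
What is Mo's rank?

10

Sorted (ascending): 46, 48, 57, 75, 77, 78, 85, 85, 85, 87, 89, 96
The 3 values of 85 share dense rank 7.
Remaining distinct values take the next consecutive integers.
Mo has value 96 → rank 10.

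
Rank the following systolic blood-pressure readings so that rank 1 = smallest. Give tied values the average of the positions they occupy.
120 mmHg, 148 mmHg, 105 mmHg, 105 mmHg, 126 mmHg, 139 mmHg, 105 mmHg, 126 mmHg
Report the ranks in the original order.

Sorted (ascending): 105, 105, 105, 120, 126, 126, 139, 148
The 3 values of 105 occupy positions 1–3 → average rank 2.
The 2 values of 126 occupy positions 5–6 → average rank (5+6)/2 = 5.5.

4, 8, 2, 2, 5.5, 7, 2, 5.5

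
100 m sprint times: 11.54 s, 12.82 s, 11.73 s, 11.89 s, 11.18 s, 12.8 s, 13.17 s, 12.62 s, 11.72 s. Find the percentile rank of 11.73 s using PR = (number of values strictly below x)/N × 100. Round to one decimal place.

33.3

N = 9.
Strictly below 11.73: 3. Equal to 11.73: 1.
PR = 3/9 × 100 = 33.3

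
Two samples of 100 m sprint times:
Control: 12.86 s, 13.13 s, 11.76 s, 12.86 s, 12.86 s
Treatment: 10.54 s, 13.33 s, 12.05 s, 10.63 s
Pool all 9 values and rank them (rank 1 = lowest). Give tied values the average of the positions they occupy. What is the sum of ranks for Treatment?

16

Sorted (ascending): 10.54, 10.63, 11.76, 12.05, 12.86, 12.86, 12.86, 13.13, 13.33
The 3 values of 12.86 occupy positions 5–7 → average rank 6.
Treatment values → pooled ranks: 10.54→1, 13.33→9, 12.05→4, 10.63→2
Rank sum = 1 + 9 + 4 + 2 = 16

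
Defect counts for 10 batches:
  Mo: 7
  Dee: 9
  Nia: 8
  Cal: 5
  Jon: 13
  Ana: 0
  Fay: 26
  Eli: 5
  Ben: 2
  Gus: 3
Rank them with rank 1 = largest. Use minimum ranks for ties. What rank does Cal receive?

6

Sorted (descending): 26, 13, 9, 8, 7, 5, 5, 3, 2, 0
The 2 values of 5 occupy positions 6–7 → each gets rank 6.
Cal has value 5 → rank 6.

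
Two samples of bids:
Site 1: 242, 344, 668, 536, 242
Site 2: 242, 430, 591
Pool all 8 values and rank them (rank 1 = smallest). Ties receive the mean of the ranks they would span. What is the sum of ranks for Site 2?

14

Sorted (ascending): 242, 242, 242, 344, 430, 536, 591, 668
The 3 values of 242 occupy positions 1–3 → average rank 2.
Site 2 values → pooled ranks: 242→2, 430→5, 591→7
Rank sum = 2 + 5 + 7 = 14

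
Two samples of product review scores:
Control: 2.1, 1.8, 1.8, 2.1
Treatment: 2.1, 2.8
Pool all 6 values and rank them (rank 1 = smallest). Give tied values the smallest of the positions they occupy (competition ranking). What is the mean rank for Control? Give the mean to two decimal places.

2.00

Sorted (ascending): 1.8, 1.8, 2.1, 2.1, 2.1, 2.8
The 2 values of 1.8 occupy positions 1–2 → each gets rank 1.
The 3 values of 2.1 occupy positions 3–5 → each gets rank 3.
Control values → pooled ranks: 2.1→3, 1.8→1, 1.8→1, 2.1→3
Mean rank = (3 + 1 + 1 + 3) / 4 = 2.00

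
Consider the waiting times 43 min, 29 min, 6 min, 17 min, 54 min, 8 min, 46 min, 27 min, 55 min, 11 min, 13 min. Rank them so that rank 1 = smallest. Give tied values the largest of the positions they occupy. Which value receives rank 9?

Sorted (ascending): 6, 8, 11, 13, 17, 27, 29, 43, 46, 54, 55
No ties — each value takes its position as its rank.
Rank 9 → value 46.

46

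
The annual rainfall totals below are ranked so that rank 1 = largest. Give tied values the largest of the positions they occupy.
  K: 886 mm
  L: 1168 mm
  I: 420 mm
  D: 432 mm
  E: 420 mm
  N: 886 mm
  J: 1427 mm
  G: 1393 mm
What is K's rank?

5

Sorted (descending): 1427, 1393, 1168, 886, 886, 432, 420, 420
The 2 values of 886 occupy positions 4–5 → each gets rank 5.
The 2 values of 420 occupy positions 7–8 → each gets rank 8.
K has value 886 mm → rank 5.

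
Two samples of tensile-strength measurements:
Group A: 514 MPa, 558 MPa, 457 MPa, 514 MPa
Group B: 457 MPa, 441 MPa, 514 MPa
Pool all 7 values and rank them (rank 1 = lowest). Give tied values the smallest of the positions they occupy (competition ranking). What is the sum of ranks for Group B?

7

Sorted (ascending): 441, 457, 457, 514, 514, 514, 558
The 2 values of 457 occupy positions 2–3 → each gets rank 2.
The 3 values of 514 occupy positions 4–6 → each gets rank 4.
Group B values → pooled ranks: 457→2, 441→1, 514→4
Rank sum = 2 + 1 + 4 = 7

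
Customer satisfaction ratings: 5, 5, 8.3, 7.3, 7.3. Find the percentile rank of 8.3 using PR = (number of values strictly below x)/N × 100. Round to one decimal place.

80.0

N = 5.
Strictly below 8.3: 4. Equal to 8.3: 1.
PR = 4/5 × 100 = 80.0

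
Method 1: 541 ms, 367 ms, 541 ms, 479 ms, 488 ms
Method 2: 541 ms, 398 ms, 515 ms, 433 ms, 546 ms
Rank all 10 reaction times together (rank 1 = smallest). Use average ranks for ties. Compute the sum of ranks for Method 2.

Sorted (ascending): 367, 398, 433, 479, 488, 515, 541, 541, 541, 546
The 3 values of 541 occupy positions 7–9 → average rank 8.
Method 2 values → pooled ranks: 541→8, 398→2, 515→6, 433→3, 546→10
Rank sum = 8 + 2 + 6 + 3 + 10 = 29

29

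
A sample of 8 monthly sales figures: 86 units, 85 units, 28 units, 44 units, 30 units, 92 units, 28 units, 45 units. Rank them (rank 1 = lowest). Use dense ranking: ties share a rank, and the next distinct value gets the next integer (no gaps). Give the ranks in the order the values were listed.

Sorted (ascending): 28, 28, 30, 44, 45, 85, 86, 92
The 2 values of 28 share dense rank 1.
Remaining distinct values take the next consecutive integers.

6, 5, 1, 3, 2, 7, 1, 4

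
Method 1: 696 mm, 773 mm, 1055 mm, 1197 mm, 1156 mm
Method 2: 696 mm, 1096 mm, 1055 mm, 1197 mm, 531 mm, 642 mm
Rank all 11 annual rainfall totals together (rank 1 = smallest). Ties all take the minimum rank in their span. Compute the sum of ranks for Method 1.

33

Sorted (ascending): 531, 642, 696, 696, 773, 1055, 1055, 1096, 1156, 1197, 1197
The 2 values of 696 occupy positions 3–4 → each gets rank 3.
The 2 values of 1055 occupy positions 6–7 → each gets rank 6.
The 2 values of 1197 occupy positions 10–11 → each gets rank 10.
Method 1 values → pooled ranks: 696→3, 773→5, 1055→6, 1197→10, 1156→9
Rank sum = 3 + 5 + 6 + 10 + 9 = 33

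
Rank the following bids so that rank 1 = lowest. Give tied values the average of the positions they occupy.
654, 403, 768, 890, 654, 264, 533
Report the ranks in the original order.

4.5, 2, 6, 7, 4.5, 1, 3

Sorted (ascending): 264, 403, 533, 654, 654, 768, 890
The 2 values of 654 occupy positions 4–5 → average rank (4+5)/2 = 4.5.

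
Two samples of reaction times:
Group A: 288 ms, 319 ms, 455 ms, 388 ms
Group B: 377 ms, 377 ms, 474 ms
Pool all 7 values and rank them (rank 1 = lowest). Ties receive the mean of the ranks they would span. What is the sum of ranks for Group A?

14

Sorted (ascending): 288, 319, 377, 377, 388, 455, 474
The 2 values of 377 occupy positions 3–4 → average rank (3+4)/2 = 3.5.
Group A values → pooled ranks: 288→1, 319→2, 455→6, 388→5
Rank sum = 1 + 2 + 6 + 5 = 14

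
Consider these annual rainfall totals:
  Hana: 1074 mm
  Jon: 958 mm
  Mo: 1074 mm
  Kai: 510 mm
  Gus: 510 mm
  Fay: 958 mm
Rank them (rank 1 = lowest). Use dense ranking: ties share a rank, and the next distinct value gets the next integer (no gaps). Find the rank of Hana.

Sorted (ascending): 510, 510, 958, 958, 1074, 1074
The 2 values of 510 share dense rank 1.
The 2 values of 958 share dense rank 2.
The 2 values of 1074 share dense rank 3.
Hana has value 1074 mm → rank 3.

3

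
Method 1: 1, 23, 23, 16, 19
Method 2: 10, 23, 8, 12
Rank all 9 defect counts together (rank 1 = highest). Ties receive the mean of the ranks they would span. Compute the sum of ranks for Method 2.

23

Sorted (descending): 23, 23, 23, 19, 16, 12, 10, 8, 1
The 3 values of 23 occupy positions 1–3 → average rank 2.
Method 2 values → pooled ranks: 10→7, 23→2, 8→8, 12→6
Rank sum = 7 + 2 + 8 + 6 = 23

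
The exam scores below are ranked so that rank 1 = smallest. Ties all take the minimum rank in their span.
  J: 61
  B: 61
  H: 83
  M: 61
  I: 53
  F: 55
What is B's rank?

3

Sorted (ascending): 53, 55, 61, 61, 61, 83
The 3 values of 61 occupy positions 3–5 → each gets rank 3.
B has value 61 → rank 3.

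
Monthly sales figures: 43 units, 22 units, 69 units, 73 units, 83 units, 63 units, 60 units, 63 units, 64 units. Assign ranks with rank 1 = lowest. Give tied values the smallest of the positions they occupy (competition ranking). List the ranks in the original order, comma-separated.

Sorted (ascending): 22, 43, 60, 63, 63, 64, 69, 73, 83
The 2 values of 63 occupy positions 4–5 → each gets rank 4.

2, 1, 7, 8, 9, 4, 3, 4, 6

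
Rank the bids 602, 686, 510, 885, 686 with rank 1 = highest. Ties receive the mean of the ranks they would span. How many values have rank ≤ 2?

Sorted (descending): 885, 686, 686, 602, 510
The 2 values of 686 occupy positions 2–3 → average rank (2+3)/2 = 2.5.
Ranks ≤ 2: {1} → 1 value.

1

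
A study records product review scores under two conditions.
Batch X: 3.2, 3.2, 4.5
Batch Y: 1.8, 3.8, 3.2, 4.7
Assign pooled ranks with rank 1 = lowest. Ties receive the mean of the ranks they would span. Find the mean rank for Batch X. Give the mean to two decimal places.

4.00

Sorted (ascending): 1.8, 3.2, 3.2, 3.2, 3.8, 4.5, 4.7
The 3 values of 3.2 occupy positions 2–4 → average rank 3.
Batch X values → pooled ranks: 3.2→3, 3.2→3, 4.5→6
Mean rank = (3 + 3 + 6) / 3 = 4.00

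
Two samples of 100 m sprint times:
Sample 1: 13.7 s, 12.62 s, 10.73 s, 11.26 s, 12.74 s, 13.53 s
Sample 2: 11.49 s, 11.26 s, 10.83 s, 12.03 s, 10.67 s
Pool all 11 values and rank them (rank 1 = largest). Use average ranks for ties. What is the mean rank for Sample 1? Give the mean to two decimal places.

4.58

Sorted (descending): 13.7, 13.53, 12.74, 12.62, 12.03, 11.49, 11.26, 11.26, 10.83, 10.73, 10.67
The 2 values of 11.26 occupy positions 7–8 → average rank (7+8)/2 = 7.5.
Sample 1 values → pooled ranks: 13.7→1, 12.62→4, 10.73→10, 11.26→7.5, 12.74→3, 13.53→2
Mean rank = (1 + 4 + 10 + 7.5 + 3 + 2) / 6 = 4.58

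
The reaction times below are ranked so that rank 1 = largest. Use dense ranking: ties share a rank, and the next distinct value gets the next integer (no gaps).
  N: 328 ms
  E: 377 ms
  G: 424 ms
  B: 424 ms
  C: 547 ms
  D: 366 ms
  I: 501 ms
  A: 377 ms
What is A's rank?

4

Sorted (descending): 547, 501, 424, 424, 377, 377, 366, 328
The 2 values of 424 share dense rank 3.
The 2 values of 377 share dense rank 4.
Remaining distinct values take the next consecutive integers.
A has value 377 ms → rank 4.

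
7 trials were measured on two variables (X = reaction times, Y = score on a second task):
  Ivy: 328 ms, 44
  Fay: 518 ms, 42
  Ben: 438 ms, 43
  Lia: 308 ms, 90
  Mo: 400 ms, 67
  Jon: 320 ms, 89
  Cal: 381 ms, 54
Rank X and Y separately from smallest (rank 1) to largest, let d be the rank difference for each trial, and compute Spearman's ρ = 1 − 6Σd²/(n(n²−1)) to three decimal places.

-0.857

Ranks of variable 1: 3, 7, 6, 1, 5, 2, 4
Ranks of variable 2: 3, 1, 2, 7, 5, 6, 4
d = r₁ − r₂: 0, 6, 4, -6, 0, -4, 0
d²: 0, 36, 16, 36, 0, 16, 0; Σd² = 104
ρ = 1 − 6·104/(7·48) = 1 − 624/336 = -0.857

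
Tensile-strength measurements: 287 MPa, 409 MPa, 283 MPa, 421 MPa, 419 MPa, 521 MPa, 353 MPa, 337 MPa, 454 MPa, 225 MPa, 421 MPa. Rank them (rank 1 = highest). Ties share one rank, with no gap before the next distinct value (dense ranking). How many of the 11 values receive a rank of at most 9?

Sorted (descending): 521, 454, 421, 421, 419, 409, 353, 337, 287, 283, 225
The 2 values of 421 share dense rank 3.
Remaining distinct values take the next consecutive integers.
Ranks ≤ 9: {1, 2, 3, 3, 4, 5, 6, 7, 8, 9} → 10 values.

10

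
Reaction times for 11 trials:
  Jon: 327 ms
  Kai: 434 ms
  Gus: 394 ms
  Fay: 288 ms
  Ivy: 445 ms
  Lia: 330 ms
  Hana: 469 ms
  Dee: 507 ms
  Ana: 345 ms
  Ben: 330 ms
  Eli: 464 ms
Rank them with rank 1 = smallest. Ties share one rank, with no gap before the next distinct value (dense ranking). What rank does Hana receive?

Sorted (ascending): 288, 327, 330, 330, 345, 394, 434, 445, 464, 469, 507
The 2 values of 330 share dense rank 3.
Remaining distinct values take the next consecutive integers.
Hana has value 469 ms → rank 9.

9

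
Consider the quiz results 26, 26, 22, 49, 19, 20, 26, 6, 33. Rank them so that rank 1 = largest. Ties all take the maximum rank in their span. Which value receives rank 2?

Sorted (descending): 49, 33, 26, 26, 26, 22, 20, 19, 6
The 3 values of 26 occupy positions 3–5 → each gets rank 5.
Rank 2 → value 33.

33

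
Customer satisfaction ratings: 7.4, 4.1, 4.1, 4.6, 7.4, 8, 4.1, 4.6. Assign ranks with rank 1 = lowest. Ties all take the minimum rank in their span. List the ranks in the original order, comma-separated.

Sorted (ascending): 4.1, 4.1, 4.1, 4.6, 4.6, 7.4, 7.4, 8
The 3 values of 4.1 occupy positions 1–3 → each gets rank 1.
The 2 values of 4.6 occupy positions 4–5 → each gets rank 4.
The 2 values of 7.4 occupy positions 6–7 → each gets rank 6.

6, 1, 1, 4, 6, 8, 1, 4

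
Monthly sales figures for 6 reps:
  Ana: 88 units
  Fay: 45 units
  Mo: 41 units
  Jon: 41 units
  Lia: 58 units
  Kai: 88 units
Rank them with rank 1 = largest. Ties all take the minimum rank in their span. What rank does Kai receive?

Sorted (descending): 88, 88, 58, 45, 41, 41
The 2 values of 88 occupy positions 1–2 → each gets rank 1.
The 2 values of 41 occupy positions 5–6 → each gets rank 5.
Kai has value 88 units → rank 1.

1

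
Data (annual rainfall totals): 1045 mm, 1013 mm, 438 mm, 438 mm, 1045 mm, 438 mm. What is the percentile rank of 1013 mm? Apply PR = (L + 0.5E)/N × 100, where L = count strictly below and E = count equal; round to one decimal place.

58.3

N = 6.
Strictly below 1013: 3. Equal to 1013: 1.
PR = (3 + 0.5·1)/6 × 100 = 58.3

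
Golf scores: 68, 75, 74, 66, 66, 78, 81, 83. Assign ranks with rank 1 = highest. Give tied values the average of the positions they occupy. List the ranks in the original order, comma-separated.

Sorted (descending): 83, 81, 78, 75, 74, 68, 66, 66
The 2 values of 66 occupy positions 7–8 → average rank (7+8)/2 = 7.5.

6, 4, 5, 7.5, 7.5, 3, 2, 1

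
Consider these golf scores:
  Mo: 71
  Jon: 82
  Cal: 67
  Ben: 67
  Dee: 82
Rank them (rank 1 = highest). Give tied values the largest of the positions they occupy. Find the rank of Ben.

Sorted (descending): 82, 82, 71, 67, 67
The 2 values of 82 occupy positions 1–2 → each gets rank 2.
The 2 values of 67 occupy positions 4–5 → each gets rank 5.
Ben has value 67 → rank 5.

5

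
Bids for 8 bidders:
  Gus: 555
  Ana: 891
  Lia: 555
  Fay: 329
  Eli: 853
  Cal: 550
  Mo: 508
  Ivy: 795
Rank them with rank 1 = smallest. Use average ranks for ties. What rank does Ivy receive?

Sorted (ascending): 329, 508, 550, 555, 555, 795, 853, 891
The 2 values of 555 occupy positions 4–5 → average rank (4+5)/2 = 4.5.
Ivy has value 795 → rank 6.

6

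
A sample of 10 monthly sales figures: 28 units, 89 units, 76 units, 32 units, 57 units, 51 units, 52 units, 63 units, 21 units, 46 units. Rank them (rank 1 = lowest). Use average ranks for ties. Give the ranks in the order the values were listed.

Sorted (ascending): 21, 28, 32, 46, 51, 52, 57, 63, 76, 89
No ties — each value takes its position as its rank.

2, 10, 9, 3, 7, 5, 6, 8, 1, 4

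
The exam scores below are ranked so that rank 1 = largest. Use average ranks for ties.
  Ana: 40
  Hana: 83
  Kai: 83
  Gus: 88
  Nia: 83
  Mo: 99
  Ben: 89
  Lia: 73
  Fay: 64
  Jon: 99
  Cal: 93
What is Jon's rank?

Sorted (descending): 99, 99, 93, 89, 88, 83, 83, 83, 73, 64, 40
The 2 values of 99 occupy positions 1–2 → average rank (1+2)/2 = 1.5.
The 3 values of 83 occupy positions 6–8 → average rank 7.
Jon has value 99 → rank 1.5.

1.5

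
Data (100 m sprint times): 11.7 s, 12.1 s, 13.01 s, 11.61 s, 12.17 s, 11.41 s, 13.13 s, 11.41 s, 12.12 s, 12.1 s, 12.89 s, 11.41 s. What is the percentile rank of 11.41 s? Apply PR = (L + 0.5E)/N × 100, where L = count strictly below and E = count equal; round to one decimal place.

12.5

N = 12.
Strictly below 11.41: 0. Equal to 11.41: 3.
PR = (0 + 0.5·3)/12 × 100 = 12.5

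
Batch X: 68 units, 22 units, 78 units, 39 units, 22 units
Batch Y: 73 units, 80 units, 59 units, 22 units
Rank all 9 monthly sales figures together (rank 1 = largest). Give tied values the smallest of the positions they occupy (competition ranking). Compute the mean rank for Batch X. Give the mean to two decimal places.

Sorted (descending): 80, 78, 73, 68, 59, 39, 22, 22, 22
The 3 values of 22 occupy positions 7–9 → each gets rank 7.
Batch X values → pooled ranks: 68→4, 22→7, 78→2, 39→6, 22→7
Mean rank = (4 + 7 + 2 + 6 + 7) / 5 = 5.20

5.20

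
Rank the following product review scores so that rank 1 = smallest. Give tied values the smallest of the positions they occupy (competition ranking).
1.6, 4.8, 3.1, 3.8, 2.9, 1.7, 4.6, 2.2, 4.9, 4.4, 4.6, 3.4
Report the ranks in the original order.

Sorted (ascending): 1.6, 1.7, 2.2, 2.9, 3.1, 3.4, 3.8, 4.4, 4.6, 4.6, 4.8, 4.9
The 2 values of 4.6 occupy positions 9–10 → each gets rank 9.

1, 11, 5, 7, 4, 2, 9, 3, 12, 8, 9, 6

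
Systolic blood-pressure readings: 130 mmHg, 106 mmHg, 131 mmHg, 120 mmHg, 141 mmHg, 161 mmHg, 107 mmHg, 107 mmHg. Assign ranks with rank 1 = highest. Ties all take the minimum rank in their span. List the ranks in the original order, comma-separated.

Sorted (descending): 161, 141, 131, 130, 120, 107, 107, 106
The 2 values of 107 occupy positions 6–7 → each gets rank 6.

4, 8, 3, 5, 2, 1, 6, 6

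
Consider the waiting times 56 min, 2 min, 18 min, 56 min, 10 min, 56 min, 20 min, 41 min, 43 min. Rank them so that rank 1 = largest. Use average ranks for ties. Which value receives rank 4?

Sorted (descending): 56, 56, 56, 43, 41, 20, 18, 10, 2
The 3 values of 56 occupy positions 1–3 → average rank 2.
Rank 4 → value 43.

43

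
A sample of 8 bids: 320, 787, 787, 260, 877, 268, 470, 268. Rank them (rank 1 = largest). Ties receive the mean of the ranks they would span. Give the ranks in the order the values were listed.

5, 2.5, 2.5, 8, 1, 6.5, 4, 6.5

Sorted (descending): 877, 787, 787, 470, 320, 268, 268, 260
The 2 values of 787 occupy positions 2–3 → average rank (2+3)/2 = 2.5.
The 2 values of 268 occupy positions 6–7 → average rank (6+7)/2 = 6.5.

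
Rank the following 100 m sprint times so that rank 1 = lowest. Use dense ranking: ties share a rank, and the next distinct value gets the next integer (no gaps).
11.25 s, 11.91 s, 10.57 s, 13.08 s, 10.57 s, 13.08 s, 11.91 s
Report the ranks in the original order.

2, 3, 1, 4, 1, 4, 3

Sorted (ascending): 10.57, 10.57, 11.25, 11.91, 11.91, 13.08, 13.08
The 2 values of 10.57 share dense rank 1.
The 2 values of 11.91 share dense rank 3.
The 2 values of 13.08 share dense rank 4.
Remaining distinct values take the next consecutive integers.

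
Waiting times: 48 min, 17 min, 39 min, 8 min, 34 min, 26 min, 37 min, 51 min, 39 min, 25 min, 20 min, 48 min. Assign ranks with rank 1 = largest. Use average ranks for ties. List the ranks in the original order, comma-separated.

Sorted (descending): 51, 48, 48, 39, 39, 37, 34, 26, 25, 20, 17, 8
The 2 values of 48 occupy positions 2–3 → average rank (2+3)/2 = 2.5.
The 2 values of 39 occupy positions 4–5 → average rank (4+5)/2 = 4.5.

2.5, 11, 4.5, 12, 7, 8, 6, 1, 4.5, 9, 10, 2.5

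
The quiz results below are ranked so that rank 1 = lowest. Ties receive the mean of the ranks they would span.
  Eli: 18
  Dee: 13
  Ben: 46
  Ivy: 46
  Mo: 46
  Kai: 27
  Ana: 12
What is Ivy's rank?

Sorted (ascending): 12, 13, 18, 27, 46, 46, 46
The 3 values of 46 occupy positions 5–7 → average rank 6.
Ivy has value 46 → rank 6.

6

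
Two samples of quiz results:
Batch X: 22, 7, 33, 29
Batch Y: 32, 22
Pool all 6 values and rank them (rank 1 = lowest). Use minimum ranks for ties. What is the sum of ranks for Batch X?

13

Sorted (ascending): 7, 22, 22, 29, 32, 33
The 2 values of 22 occupy positions 2–3 → each gets rank 2.
Batch X values → pooled ranks: 22→2, 7→1, 33→6, 29→4
Rank sum = 2 + 1 + 6 + 4 = 13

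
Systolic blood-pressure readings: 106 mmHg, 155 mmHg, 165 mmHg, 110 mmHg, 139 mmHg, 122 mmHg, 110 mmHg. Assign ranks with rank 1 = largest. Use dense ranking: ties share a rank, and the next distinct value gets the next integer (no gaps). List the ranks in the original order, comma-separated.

Sorted (descending): 165, 155, 139, 122, 110, 110, 106
The 2 values of 110 share dense rank 5.
Remaining distinct values take the next consecutive integers.

6, 2, 1, 5, 3, 4, 5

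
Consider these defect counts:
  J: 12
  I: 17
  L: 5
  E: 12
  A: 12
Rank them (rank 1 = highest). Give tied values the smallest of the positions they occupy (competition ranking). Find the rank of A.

2

Sorted (descending): 17, 12, 12, 12, 5
The 3 values of 12 occupy positions 2–4 → each gets rank 2.
A has value 12 → rank 2.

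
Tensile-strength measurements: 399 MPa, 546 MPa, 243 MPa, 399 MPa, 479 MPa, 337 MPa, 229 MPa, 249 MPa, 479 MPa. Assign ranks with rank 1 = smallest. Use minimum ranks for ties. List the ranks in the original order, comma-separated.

5, 9, 2, 5, 7, 4, 1, 3, 7

Sorted (ascending): 229, 243, 249, 337, 399, 399, 479, 479, 546
The 2 values of 399 occupy positions 5–6 → each gets rank 5.
The 2 values of 479 occupy positions 7–8 → each gets rank 7.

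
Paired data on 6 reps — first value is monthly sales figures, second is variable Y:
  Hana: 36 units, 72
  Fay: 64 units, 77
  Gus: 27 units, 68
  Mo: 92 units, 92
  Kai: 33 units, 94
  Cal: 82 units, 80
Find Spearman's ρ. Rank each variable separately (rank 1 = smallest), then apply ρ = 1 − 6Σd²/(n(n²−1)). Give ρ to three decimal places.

Ranks of variable 1: 3, 4, 1, 6, 2, 5
Ranks of variable 2: 2, 3, 1, 5, 6, 4
d = r₁ − r₂: 1, 1, 0, 1, -4, 1
d²: 1, 1, 0, 1, 16, 1; Σd² = 20
ρ = 1 − 6·20/(6·35) = 1 − 120/210 = 0.429

0.429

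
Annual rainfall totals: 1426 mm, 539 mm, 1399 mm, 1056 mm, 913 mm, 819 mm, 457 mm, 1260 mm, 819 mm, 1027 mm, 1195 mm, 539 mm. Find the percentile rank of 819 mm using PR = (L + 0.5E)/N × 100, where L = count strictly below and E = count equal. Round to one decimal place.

N = 12.
Strictly below 819: 3. Equal to 819: 2.
PR = (3 + 0.5·2)/12 × 100 = 33.3

33.3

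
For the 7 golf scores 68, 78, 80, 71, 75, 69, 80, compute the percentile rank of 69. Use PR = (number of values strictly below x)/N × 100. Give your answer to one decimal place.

14.3

N = 7.
Strictly below 69: 1. Equal to 69: 1.
PR = 1/7 × 100 = 14.3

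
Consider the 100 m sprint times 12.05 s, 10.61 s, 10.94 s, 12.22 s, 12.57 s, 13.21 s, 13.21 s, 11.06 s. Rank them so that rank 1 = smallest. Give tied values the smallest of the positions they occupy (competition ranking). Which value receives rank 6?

Sorted (ascending): 10.61, 10.94, 11.06, 12.05, 12.22, 12.57, 13.21, 13.21
The 2 values of 13.21 occupy positions 7–8 → each gets rank 7.
Rank 6 → value 12.57.

12.57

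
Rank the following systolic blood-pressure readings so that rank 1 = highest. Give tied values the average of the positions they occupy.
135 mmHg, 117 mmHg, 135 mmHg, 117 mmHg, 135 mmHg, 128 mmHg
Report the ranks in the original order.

Sorted (descending): 135, 135, 135, 128, 117, 117
The 3 values of 135 occupy positions 1–3 → average rank 2.
The 2 values of 117 occupy positions 5–6 → average rank (5+6)/2 = 5.5.

2, 5.5, 2, 5.5, 2, 4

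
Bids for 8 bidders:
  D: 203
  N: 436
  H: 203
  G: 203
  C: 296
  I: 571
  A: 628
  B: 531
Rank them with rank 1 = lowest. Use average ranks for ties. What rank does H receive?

2

Sorted (ascending): 203, 203, 203, 296, 436, 531, 571, 628
The 3 values of 203 occupy positions 1–3 → average rank 2.
H has value 203 → rank 2.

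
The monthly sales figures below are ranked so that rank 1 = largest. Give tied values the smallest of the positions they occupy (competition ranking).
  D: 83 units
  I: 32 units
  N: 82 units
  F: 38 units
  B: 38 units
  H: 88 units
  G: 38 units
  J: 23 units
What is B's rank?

Sorted (descending): 88, 83, 82, 38, 38, 38, 32, 23
The 3 values of 38 occupy positions 4–6 → each gets rank 4.
B has value 38 units → rank 4.

4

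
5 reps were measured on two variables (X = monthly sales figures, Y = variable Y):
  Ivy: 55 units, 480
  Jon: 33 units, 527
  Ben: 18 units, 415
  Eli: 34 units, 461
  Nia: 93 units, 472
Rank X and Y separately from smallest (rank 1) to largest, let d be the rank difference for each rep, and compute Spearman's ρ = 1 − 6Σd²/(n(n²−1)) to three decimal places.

Ranks of variable 1: 4, 2, 1, 3, 5
Ranks of variable 2: 4, 5, 1, 2, 3
d = r₁ − r₂: 0, -3, 0, 1, 2
d²: 0, 9, 0, 1, 4; Σd² = 14
ρ = 1 − 6·14/(5·24) = 1 − 84/120 = 0.300

0.300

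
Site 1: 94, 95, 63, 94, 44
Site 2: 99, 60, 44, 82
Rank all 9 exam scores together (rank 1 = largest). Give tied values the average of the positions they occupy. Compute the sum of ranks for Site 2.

21.5

Sorted (descending): 99, 95, 94, 94, 82, 63, 60, 44, 44
The 2 values of 94 occupy positions 3–4 → average rank (3+4)/2 = 3.5.
The 2 values of 44 occupy positions 8–9 → average rank (8+9)/2 = 8.5.
Site 2 values → pooled ranks: 99→1, 60→7, 44→8.5, 82→5
Rank sum = 1 + 7 + 8.5 + 5 = 21.5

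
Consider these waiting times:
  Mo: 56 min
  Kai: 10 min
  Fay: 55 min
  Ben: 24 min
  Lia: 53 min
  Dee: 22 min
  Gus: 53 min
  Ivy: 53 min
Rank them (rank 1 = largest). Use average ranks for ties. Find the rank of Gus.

4

Sorted (descending): 56, 55, 53, 53, 53, 24, 22, 10
The 3 values of 53 occupy positions 3–5 → average rank 4.
Gus has value 53 min → rank 4.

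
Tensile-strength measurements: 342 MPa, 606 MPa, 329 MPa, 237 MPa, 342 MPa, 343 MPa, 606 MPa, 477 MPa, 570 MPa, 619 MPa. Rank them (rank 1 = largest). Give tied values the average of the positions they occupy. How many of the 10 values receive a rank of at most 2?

1

Sorted (descending): 619, 606, 606, 570, 477, 343, 342, 342, 329, 237
The 2 values of 606 occupy positions 2–3 → average rank (2+3)/2 = 2.5.
The 2 values of 342 occupy positions 7–8 → average rank (7+8)/2 = 7.5.
Ranks ≤ 2: {1} → 1 value.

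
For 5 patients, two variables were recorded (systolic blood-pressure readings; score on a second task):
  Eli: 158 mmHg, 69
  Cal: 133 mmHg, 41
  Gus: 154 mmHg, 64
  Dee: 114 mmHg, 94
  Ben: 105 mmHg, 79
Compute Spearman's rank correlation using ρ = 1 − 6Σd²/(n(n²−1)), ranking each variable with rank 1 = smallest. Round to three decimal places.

-0.500

Ranks of variable 1: 5, 3, 4, 2, 1
Ranks of variable 2: 3, 1, 2, 5, 4
d = r₁ − r₂: 2, 2, 2, -3, -3
d²: 4, 4, 4, 9, 9; Σd² = 30
ρ = 1 − 6·30/(5·24) = 1 − 180/120 = -0.500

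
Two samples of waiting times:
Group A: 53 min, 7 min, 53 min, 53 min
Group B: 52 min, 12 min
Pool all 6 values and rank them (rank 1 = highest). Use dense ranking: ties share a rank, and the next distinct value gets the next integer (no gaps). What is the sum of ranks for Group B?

Sorted (descending): 53, 53, 53, 52, 12, 7
The 3 values of 53 share dense rank 1.
Remaining distinct values take the next consecutive integers.
Group B values → pooled ranks: 52→2, 12→3
Rank sum = 2 + 3 = 5

5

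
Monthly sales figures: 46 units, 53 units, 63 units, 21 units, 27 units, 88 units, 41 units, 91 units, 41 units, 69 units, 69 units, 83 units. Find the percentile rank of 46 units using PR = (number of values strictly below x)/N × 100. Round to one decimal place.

33.3

N = 12.
Strictly below 46: 4. Equal to 46: 1.
PR = 4/12 × 100 = 33.3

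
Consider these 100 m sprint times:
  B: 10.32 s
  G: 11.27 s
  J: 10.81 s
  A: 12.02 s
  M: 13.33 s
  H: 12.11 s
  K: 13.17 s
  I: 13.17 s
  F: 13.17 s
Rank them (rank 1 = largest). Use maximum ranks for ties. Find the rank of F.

4

Sorted (descending): 13.33, 13.17, 13.17, 13.17, 12.11, 12.02, 11.27, 10.81, 10.32
The 3 values of 13.17 occupy positions 2–4 → each gets rank 4.
F has value 13.17 s → rank 4.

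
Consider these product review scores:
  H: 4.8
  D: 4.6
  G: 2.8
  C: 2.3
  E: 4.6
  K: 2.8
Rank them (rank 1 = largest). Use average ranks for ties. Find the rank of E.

2.5

Sorted (descending): 4.8, 4.6, 4.6, 2.8, 2.8, 2.3
The 2 values of 4.6 occupy positions 2–3 → average rank (2+3)/2 = 2.5.
The 2 values of 2.8 occupy positions 4–5 → average rank (4+5)/2 = 4.5.
E has value 4.6 → rank 2.5.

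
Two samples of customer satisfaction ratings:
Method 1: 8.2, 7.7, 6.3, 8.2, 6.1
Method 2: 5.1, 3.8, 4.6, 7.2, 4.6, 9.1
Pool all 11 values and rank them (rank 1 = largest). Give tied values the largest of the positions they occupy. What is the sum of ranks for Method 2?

45

Sorted (descending): 9.1, 8.2, 8.2, 7.7, 7.2, 6.3, 6.1, 5.1, 4.6, 4.6, 3.8
The 2 values of 8.2 occupy positions 2–3 → each gets rank 3.
The 2 values of 4.6 occupy positions 9–10 → each gets rank 10.
Method 2 values → pooled ranks: 5.1→8, 3.8→11, 4.6→10, 7.2→5, 4.6→10, 9.1→1
Rank sum = 8 + 11 + 10 + 5 + 10 + 1 = 45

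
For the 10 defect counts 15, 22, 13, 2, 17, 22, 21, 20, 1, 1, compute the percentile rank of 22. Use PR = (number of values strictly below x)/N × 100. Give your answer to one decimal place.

N = 10.
Strictly below 22: 8. Equal to 22: 2.
PR = 8/10 × 100 = 80.0

80.0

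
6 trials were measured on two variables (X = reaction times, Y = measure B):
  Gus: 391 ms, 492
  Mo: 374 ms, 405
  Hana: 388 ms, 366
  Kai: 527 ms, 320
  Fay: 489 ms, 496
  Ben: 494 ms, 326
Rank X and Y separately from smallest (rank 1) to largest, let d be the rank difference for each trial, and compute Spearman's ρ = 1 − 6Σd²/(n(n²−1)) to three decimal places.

-0.486

Ranks of variable 1: 3, 1, 2, 6, 4, 5
Ranks of variable 2: 5, 4, 3, 1, 6, 2
d = r₁ − r₂: -2, -3, -1, 5, -2, 3
d²: 4, 9, 1, 25, 4, 9; Σd² = 52
ρ = 1 − 6·52/(6·35) = 1 − 312/210 = -0.486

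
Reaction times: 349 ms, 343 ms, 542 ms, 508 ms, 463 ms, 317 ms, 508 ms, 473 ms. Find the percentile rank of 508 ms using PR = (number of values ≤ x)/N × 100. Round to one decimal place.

N = 8.
Strictly below 508: 5. Equal to 508: 2.
PR = 7/8 × 100 = 87.5

87.5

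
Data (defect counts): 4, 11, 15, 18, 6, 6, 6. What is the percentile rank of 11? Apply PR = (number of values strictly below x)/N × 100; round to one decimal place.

N = 7.
Strictly below 11: 4. Equal to 11: 1.
PR = 4/7 × 100 = 57.1

57.1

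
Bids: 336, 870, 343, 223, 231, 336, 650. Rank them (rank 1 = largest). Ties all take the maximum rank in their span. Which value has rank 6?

Sorted (descending): 870, 650, 343, 336, 336, 231, 223
The 2 values of 336 occupy positions 4–5 → each gets rank 5.
Rank 6 → value 231.

231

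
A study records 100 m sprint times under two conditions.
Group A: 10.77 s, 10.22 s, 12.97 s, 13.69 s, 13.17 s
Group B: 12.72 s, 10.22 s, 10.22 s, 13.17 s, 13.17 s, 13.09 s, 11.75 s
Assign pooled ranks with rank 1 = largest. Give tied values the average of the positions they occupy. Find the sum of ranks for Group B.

Sorted (descending): 13.69, 13.17, 13.17, 13.17, 13.09, 12.97, 12.72, 11.75, 10.77, 10.22, 10.22, 10.22
The 3 values of 13.17 occupy positions 2–4 → average rank 3.
The 3 values of 10.22 occupy positions 10–12 → average rank 11.
Group B values → pooled ranks: 12.72→7, 10.22→11, 10.22→11, 13.17→3, 13.17→3, 13.09→5, 11.75→8
Rank sum = 7 + 11 + 11 + 3 + 3 + 5 + 8 = 48

48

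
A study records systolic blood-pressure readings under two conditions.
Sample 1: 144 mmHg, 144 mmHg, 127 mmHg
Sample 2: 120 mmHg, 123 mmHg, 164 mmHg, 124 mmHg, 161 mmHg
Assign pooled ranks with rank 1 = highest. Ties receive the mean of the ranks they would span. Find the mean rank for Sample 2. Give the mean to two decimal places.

4.80

Sorted (descending): 164, 161, 144, 144, 127, 124, 123, 120
The 2 values of 144 occupy positions 3–4 → average rank (3+4)/2 = 3.5.
Sample 2 values → pooled ranks: 120→8, 123→7, 164→1, 124→6, 161→2
Mean rank = (8 + 7 + 1 + 6 + 2) / 5 = 4.80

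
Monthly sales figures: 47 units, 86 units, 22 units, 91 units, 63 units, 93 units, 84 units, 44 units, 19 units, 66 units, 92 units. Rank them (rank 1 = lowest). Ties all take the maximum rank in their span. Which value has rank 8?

86

Sorted (ascending): 19, 22, 44, 47, 63, 66, 84, 86, 91, 92, 93
No ties — each value takes its position as its rank.
Rank 8 → value 86.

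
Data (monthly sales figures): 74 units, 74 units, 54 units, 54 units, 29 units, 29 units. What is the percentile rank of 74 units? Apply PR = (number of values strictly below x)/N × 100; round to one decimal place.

66.7

N = 6.
Strictly below 74: 4. Equal to 74: 2.
PR = 4/6 × 100 = 66.7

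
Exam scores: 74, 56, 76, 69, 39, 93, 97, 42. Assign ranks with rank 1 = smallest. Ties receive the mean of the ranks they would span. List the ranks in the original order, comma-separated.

5, 3, 6, 4, 1, 7, 8, 2

Sorted (ascending): 39, 42, 56, 69, 74, 76, 93, 97
No ties — each value takes its position as its rank.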